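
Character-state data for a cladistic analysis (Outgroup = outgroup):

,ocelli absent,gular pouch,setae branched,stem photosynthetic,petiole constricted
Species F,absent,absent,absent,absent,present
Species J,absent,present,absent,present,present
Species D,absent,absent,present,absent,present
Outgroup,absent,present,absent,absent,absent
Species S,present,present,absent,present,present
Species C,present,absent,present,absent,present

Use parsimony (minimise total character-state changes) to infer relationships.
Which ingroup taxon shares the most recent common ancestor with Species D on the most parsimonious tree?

Species C

Character polarity is set by the outgroup: the derived state is whichever differs from the outgroup's state, so for gular pouch the derived state is 'absent', and for the remaining characters it is 'present'.
ocelli absent groups Species C and Species S, which is incompatible with the clades supported by the remaining characters; treating it as convergent (homoplasy) costs fewer steps than any alternative tree.
gular pouch (derived state 'absent') is shared by Species C, Species D, and Species F — a synapomorphy uniting that clade.
setae branched: derived state 'present' in Species C and Species D only — synapomorphy for {Species C, Species D}.
Only Species J and Species S show the derived state 'present' for stem photosynthetic, supporting them as a clade.
petiole constricted (derived state 'present') is shared by all ingroup taxa — unites the whole ingroup.
Most parsimonious ingroup topology: (((Species D,Species C),Species F),(Species J,Species S)).
Species D and Species C form a cherry on this tree, so they are sister taxa.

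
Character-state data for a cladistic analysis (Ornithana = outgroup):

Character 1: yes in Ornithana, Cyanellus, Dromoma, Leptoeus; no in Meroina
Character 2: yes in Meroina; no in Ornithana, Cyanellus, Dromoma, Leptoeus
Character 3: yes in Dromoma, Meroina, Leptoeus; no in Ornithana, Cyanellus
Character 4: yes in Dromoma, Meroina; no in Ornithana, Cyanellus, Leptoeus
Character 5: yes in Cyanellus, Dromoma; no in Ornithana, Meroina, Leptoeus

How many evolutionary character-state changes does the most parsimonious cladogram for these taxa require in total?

6

Character polarity is set by the outgroup: the derived state is whichever differs from the outgroup's state, so for Character 1 the derived state is 'no', and for the remaining characters it is 'yes'.
Character 1: derived state 'no' in Meroina only — an autapomorphy, so it tells us nothing about relationships among taxa.
Character 2: derived state 'yes' in Meroina only — an autapomorphy, so it tells us nothing about relationships among taxa.
Only Dromoma, Leptoeus, and Meroina show the derived state 'yes' for Character 3, supporting them as a clade.
Character 4 (derived state 'yes') is shared by Dromoma and Meroina — a synapomorphy uniting that clade.
Character 5 groups Cyanellus and Dromoma, which is incompatible with the clades supported by the remaining characters; treating it as convergent (homoplasy) costs fewer steps than any alternative tree.
Most parsimonious ingroup topology: (Cyanellus,((Dromoma,Meroina),Leptoeus)).
Changes per character on this tree: Character 1: 1; Character 2: 1; Character 3: 1; Character 4: 1; Character 5: 2.
Total = 6.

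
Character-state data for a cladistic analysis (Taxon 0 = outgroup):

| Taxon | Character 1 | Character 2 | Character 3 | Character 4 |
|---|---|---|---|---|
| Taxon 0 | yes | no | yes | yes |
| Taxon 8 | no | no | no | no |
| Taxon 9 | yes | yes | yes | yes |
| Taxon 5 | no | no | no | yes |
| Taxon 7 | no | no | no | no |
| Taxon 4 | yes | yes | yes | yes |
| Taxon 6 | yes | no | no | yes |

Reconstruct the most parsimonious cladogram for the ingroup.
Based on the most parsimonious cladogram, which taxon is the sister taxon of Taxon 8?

Character polarity is set by the outgroup: the derived state is whichever differs from the outgroup's state, so for Character 1, Character 3, Character 4 the derived state is 'no', and for the remaining characters it is 'yes'.
Character 1 (derived state 'no') is shared by Taxon 5, Taxon 7, and Taxon 8 — a synapomorphy uniting that clade.
Only Taxon 4 and Taxon 9 show the derived state 'yes' for Character 2, supporting them as a clade.
Only Taxon 5, Taxon 6, Taxon 7, and Taxon 8 show the derived state 'no' for Character 3, supporting them as a clade.
Character 4: derived state 'no' in Taxon 7 and Taxon 8 only — synapomorphy for {Taxon 7, Taxon 8}.
Most parsimonious ingroup topology: ((((Taxon 8,Taxon 7),Taxon 5),Taxon 6),(Taxon 9,Taxon 4)).
Taxon 8 and Taxon 7 form a cherry on this tree, so they are sister taxa.

Taxon 7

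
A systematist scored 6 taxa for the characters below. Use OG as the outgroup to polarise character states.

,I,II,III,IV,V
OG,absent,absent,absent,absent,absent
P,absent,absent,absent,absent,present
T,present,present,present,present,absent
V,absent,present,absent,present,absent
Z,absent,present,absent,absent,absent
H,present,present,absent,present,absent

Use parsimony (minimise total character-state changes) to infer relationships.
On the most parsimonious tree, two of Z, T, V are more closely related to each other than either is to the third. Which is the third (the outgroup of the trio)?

Z

The outgroup has state 'absent' for every character, so 'present' is the derived state throughout.
I: derived state 'present' in H and T only — synapomorphy for {H, T}.
Only H, T, V, and Z show the derived state 'present' for II, supporting them as a clade.
III (derived state 'present') is unique to T (autapomorphy; uninformative for grouping).
Only H, T, and V show the derived state 'present' for IV, supporting them as a clade.
V (derived state 'present') is unique to P (autapomorphy; uninformative for grouping).
Most parsimonious ingroup topology: (P,(((T,H),V),Z)).
T and V share a more recent common ancestor with each other than either does with Z, so Z is the least closely related of the three.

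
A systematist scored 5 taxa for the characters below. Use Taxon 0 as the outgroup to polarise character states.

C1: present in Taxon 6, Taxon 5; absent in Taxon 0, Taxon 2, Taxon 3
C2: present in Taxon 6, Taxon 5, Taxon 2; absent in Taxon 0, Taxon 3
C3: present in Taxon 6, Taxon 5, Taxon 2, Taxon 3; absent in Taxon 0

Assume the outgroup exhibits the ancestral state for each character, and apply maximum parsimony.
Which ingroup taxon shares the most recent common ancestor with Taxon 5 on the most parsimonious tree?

Taxon 6

The outgroup has state 'absent' for every character, so 'present' is the derived state throughout.
Only Taxon 5 and Taxon 6 show the derived state 'present' for C1, supporting them as a clade.
C2: derived state 'present' in Taxon 2, Taxon 5, and Taxon 6 only — synapomorphy for {Taxon 2, Taxon 5, Taxon 6}.
All ingroup taxa share the derived state 'present' for C3; it defines the ingroup but does not resolve relationships within it.
Most parsimonious ingroup topology: (((Taxon 6,Taxon 5),Taxon 2),Taxon 3).
Taxon 5 and Taxon 6 form a cherry on this tree, so they are sister taxa.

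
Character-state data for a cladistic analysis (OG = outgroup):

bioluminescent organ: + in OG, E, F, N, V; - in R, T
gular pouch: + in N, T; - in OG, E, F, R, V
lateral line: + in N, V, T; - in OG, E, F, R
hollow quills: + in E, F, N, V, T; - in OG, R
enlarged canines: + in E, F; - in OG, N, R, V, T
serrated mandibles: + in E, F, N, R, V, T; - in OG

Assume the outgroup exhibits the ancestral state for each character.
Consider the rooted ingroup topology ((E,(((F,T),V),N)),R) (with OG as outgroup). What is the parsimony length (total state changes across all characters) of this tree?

Map each character onto ((E,(((F,T),V),N)),R) (rooted by OG) and count the minimum state changes it requires (Fitch parsimony):
bioluminescent organ: 2; gular pouch: 2; lateral line: 2; hollow quills: 1; enlarged canines: 2; serrated mandibles: 1.
Total tree length = 10.

10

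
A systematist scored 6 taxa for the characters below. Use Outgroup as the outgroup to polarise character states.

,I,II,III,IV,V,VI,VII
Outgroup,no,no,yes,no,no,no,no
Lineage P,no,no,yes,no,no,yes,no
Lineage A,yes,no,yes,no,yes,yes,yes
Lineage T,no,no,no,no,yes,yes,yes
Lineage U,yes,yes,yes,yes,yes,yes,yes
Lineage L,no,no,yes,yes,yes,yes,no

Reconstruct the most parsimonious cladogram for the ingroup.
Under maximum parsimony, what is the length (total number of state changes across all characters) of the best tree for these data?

8

Character polarity is set by the outgroup: the derived state is whichever differs from the outgroup's state, so for III the derived state is 'no', and for the remaining characters it is 'yes'.
I (derived state 'yes') is shared by Lineage A and Lineage U — a synapomorphy uniting that clade.
II: derived state 'yes' in Lineage U only — an autapomorphy, so it tells us nothing about relationships among taxa.
III: derived state 'no' in Lineage T only — an autapomorphy, so it tells us nothing about relationships among taxa.
IV (state 'yes') occurs in Lineage L and Lineage U but conflicts with the nesting implied by the other characters — most parsimoniously interpreted as homoplasy.
Only Lineage A, Lineage L, Lineage T, and Lineage U show the derived state 'yes' for V, supporting them as a clade.
VI (derived state 'yes') is shared by all ingroup taxa — unites the whole ingroup.
Only Lineage A, Lineage T, and Lineage U show the derived state 'yes' for VII, supporting them as a clade.
Most parsimonious ingroup topology: ((Lineage L,(Lineage T,(Lineage U,Lineage A))),Lineage P).
Changes per character on this tree: I: 1; II: 1; III: 1; IV: 2; V: 1; VI: 1; VII: 1.
Total = 8.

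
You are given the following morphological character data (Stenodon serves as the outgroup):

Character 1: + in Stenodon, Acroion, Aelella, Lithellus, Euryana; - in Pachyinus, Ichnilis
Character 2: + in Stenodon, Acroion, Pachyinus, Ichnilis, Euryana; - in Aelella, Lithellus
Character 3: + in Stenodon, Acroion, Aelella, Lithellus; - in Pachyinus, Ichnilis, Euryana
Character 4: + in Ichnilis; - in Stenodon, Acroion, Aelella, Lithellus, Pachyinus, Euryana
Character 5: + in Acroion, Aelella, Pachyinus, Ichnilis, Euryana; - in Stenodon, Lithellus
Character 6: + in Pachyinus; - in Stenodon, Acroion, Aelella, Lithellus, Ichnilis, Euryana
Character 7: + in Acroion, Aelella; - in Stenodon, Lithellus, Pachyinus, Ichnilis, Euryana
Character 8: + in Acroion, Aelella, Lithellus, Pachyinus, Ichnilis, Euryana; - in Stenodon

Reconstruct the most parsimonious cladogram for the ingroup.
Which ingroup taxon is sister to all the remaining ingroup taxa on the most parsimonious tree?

Lithellus

Character polarity is set by the outgroup: the derived state is whichever differs from the outgroup's state, so for Character 1, Character 2, Character 3 the derived state is '-', and for the remaining characters it is '+'.
Only Ichnilis and Pachyinus show the derived state '-' for Character 1, supporting them as a clade.
Character 2 groups Aelella and Lithellus, which is incompatible with the clades supported by the remaining characters; treating it as convergent (homoplasy) costs fewer steps than any alternative tree.
Character 3 (derived state '-') is shared by Euryana, Ichnilis, and Pachyinus — a synapomorphy uniting that clade.
Character 4: derived state '+' in Ichnilis only — an autapomorphy, so it tells us nothing about relationships among taxa.
Character 5: derived state '+' in Acroion, Aelella, Euryana, Ichnilis, and Pachyinus only — synapomorphy for {Acroion, Aelella, Euryana, Ichnilis, Pachyinus}.
Character 6: derived state '+' in Pachyinus only — an autapomorphy, so it tells us nothing about relationships among taxa.
Only Acroion and Aelella show the derived state '+' for Character 7, supporting them as a clade.
Character 8 (derived state '+') is shared by all ingroup taxa — unites the whole ingroup.
Most parsimonious ingroup topology: (((Acroion,Aelella),((Pachyinus,Ichnilis),Euryana)),Lithellus).
Lithellus is sister to the clade containing all other ingroup taxa, so it is the earliest-diverging (most basal) ingroup lineage.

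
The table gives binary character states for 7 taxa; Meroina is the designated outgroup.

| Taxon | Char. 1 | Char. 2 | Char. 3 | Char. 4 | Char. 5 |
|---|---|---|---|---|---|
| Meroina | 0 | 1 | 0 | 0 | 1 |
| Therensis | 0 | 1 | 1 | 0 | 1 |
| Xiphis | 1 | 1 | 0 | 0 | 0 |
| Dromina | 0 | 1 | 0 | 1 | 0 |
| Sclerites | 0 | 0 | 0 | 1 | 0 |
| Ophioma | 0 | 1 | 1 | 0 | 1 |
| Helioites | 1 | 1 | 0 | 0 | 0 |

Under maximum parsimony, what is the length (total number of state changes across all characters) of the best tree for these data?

5

Character polarity is set by the outgroup: the derived state is whichever differs from the outgroup's state, so for Char. 2, Char. 5 the derived state is '0', and for the remaining characters it is '1'.
Char. 1: derived state '1' in Helioites and Xiphis only — synapomorphy for {Helioites, Xiphis}.
Char. 2: derived state '0' in Sclerites only — an autapomorphy, so it tells us nothing about relationships among taxa.
Char. 3: derived state '1' in Ophioma and Therensis only — synapomorphy for {Ophioma, Therensis}.
Char. 4 (derived state '1') is shared by Dromina and Sclerites — a synapomorphy uniting that clade.
Char. 5 (derived state '0') is shared by Dromina, Helioites, Sclerites, and Xiphis — a synapomorphy uniting that clade.
Most parsimonious ingroup topology: ((Therensis,Ophioma),((Xiphis,Helioites),(Dromina,Sclerites))).
Changes per character on this tree: Char. 1: 1; Char. 2: 1; Char. 3: 1; Char. 4: 1; Char. 5: 1.
Total = 5.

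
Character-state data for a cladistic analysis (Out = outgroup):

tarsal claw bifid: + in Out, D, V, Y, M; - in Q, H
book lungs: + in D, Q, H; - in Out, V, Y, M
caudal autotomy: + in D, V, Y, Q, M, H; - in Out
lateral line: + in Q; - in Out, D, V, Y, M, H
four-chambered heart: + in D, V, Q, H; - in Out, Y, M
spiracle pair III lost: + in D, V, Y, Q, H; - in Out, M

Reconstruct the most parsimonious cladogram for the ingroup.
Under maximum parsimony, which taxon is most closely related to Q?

Character polarity is set by the outgroup: the derived state is whichever differs from the outgroup's state, so for tarsal claw bifid the derived state is '-', and for the remaining characters it is '+'.
Only H and Q show the derived state '-' for tarsal claw bifid, supporting them as a clade.
book lungs: derived state '+' in D, H, and Q only — synapomorphy for {D, H, Q}.
All ingroup taxa share the derived state '+' for caudal autotomy; it defines the ingroup but does not resolve relationships within it.
lateral line: derived state '+' in Q only — an autapomorphy, so it tells us nothing about relationships among taxa.
Only D, H, Q, and V show the derived state '+' for four-chambered heart, supporting them as a clade.
spiracle pair III lost (derived state '+') is shared by D, H, Q, V, and Y — a synapomorphy uniting that clade.
Most parsimonious ingroup topology: ((((D,(Q,H)),V),Y),M).
Q and H form a cherry on this tree, so they are sister taxa.

H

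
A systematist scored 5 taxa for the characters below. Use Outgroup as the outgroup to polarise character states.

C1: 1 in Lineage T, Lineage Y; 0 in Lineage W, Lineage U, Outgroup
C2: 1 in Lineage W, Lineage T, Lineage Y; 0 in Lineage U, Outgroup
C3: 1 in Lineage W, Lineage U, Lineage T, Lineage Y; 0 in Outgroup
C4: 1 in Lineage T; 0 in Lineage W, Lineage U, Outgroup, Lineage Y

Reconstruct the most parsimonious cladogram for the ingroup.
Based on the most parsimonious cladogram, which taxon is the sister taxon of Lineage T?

Lineage Y

The outgroup has state '0' for every character, so '1' is the derived state throughout.
C1 (derived state '1') is shared by Lineage T and Lineage Y — a synapomorphy uniting that clade.
Only Lineage T, Lineage W, and Lineage Y show the derived state '1' for C2, supporting them as a clade.
C3 (derived state '1') is shared by all ingroup taxa — unites the whole ingroup.
C4 (derived state '1') is unique to Lineage T (autapomorphy; uninformative for grouping).
Most parsimonious ingroup topology: ((Lineage W,(Lineage T,Lineage Y)),Lineage U).
Lineage T and Lineage Y form a cherry on this tree, so they are sister taxa.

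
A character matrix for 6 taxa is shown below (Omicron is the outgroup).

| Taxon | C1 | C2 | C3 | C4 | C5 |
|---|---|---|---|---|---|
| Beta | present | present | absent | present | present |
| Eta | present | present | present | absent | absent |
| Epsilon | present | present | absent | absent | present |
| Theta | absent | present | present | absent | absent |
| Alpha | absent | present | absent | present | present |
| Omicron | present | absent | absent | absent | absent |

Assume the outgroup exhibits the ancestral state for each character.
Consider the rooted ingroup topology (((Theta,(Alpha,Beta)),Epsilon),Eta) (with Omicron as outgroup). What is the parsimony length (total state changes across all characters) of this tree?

Map each character onto (((Theta,(Alpha,Beta)),Epsilon),Eta) (rooted by Omicron) and count the minimum state changes it requires (Fitch parsimony):
C1: 2; C2: 1; C3: 2; C4: 1; C5: 2.
Total tree length = 8.

8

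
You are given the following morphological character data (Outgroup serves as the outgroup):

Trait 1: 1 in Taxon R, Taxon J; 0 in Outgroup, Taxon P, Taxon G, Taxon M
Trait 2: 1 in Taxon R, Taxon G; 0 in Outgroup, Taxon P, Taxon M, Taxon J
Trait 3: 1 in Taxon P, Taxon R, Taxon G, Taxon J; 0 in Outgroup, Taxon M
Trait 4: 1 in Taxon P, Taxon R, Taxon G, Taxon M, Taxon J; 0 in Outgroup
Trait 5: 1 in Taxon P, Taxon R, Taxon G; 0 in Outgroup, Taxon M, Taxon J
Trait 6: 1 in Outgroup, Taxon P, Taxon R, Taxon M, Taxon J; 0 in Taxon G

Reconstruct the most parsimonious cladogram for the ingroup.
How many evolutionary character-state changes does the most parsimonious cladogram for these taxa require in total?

Character polarity is set by the outgroup: the derived state is whichever differs from the outgroup's state, so for Trait 6 the derived state is '0', and for the remaining characters it is '1'.
Trait 1 groups Taxon J and Taxon R, which is incompatible with the clades supported by the remaining characters; treating it as convergent (homoplasy) costs fewer steps than any alternative tree.
Trait 2 (derived state '1') is shared by Taxon G and Taxon R — a synapomorphy uniting that clade.
Trait 3 (derived state '1') is shared by Taxon G, Taxon J, Taxon P, and Taxon R — a synapomorphy uniting that clade.
All ingroup taxa share the derived state '1' for Trait 4; it defines the ingroup but does not resolve relationships within it.
Only Taxon G, Taxon P, and Taxon R show the derived state '1' for Trait 5, supporting them as a clade.
Trait 6: derived state '0' in Taxon G only — an autapomorphy, so it tells us nothing about relationships among taxa.
Most parsimonious ingroup topology: (((Taxon P,(Taxon R,Taxon G)),Taxon J),Taxon M).
Changes per character on this tree: Trait 1: 2; Trait 2: 1; Trait 3: 1; Trait 4: 1; Trait 5: 1; Trait 6: 1.
Total = 7.

7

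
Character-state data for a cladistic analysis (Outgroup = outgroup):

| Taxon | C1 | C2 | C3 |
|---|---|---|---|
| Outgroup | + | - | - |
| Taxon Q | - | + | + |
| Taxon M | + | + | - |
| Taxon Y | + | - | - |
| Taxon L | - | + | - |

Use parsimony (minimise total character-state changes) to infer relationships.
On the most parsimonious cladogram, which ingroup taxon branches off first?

Taxon Y

Character polarity is set by the outgroup: the derived state is whichever differs from the outgroup's state, so for C1 the derived state is '-', and for the remaining characters it is '+'.
Only Taxon L and Taxon Q show the derived state '-' for C1, supporting them as a clade.
C2 (derived state '+') is shared by Taxon L, Taxon M, and Taxon Q — a synapomorphy uniting that clade.
C3: derived state '+' in Taxon Q only — an autapomorphy, so it tells us nothing about relationships among taxa.
Most parsimonious ingroup topology: (((Taxon Q,Taxon L),Taxon M),Taxon Y).
Taxon Y is sister to the clade containing all other ingroup taxa, so it is the earliest-diverging (most basal) ingroup lineage.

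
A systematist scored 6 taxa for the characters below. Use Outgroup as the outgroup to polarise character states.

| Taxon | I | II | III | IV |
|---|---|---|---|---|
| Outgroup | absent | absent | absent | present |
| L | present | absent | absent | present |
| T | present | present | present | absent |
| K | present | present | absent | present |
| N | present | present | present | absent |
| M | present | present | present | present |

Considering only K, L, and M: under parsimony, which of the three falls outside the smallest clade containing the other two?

Character polarity is set by the outgroup: the derived state is whichever differs from the outgroup's state, so for IV the derived state is 'absent', and for the remaining characters it is 'present'.
All ingroup taxa share the derived state 'present' for I; it defines the ingroup but does not resolve relationships within it.
Only K, M, N, and T show the derived state 'present' for II, supporting them as a clade.
III (derived state 'present') is shared by M, N, and T — a synapomorphy uniting that clade.
Only N and T show the derived state 'absent' for IV, supporting them as a clade.
Most parsimonious ingroup topology: (L,(((T,N),M),K)).
K and M share a more recent common ancestor with each other than either does with L, so L is the least closely related of the three.

L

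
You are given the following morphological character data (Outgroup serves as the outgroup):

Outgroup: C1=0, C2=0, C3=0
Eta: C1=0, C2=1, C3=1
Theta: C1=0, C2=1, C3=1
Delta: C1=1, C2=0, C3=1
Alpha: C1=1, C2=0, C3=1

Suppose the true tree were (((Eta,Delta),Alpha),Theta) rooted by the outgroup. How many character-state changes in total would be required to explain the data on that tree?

Map each character onto (((Eta,Delta),Alpha),Theta) (rooted by Outgroup) and count the minimum state changes it requires (Fitch parsimony):
C1: 2; C2: 2; C3: 1.
Total tree length = 5.

5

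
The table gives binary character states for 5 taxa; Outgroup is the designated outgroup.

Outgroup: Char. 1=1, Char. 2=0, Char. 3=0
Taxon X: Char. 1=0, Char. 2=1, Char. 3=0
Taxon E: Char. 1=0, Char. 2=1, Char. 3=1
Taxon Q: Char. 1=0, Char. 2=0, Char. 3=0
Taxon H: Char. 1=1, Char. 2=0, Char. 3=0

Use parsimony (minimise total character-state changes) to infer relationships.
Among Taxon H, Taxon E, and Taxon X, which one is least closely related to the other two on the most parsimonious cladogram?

Character polarity is set by the outgroup: the derived state is whichever differs from the outgroup's state, so for Char. 1 the derived state is '0', and for the remaining characters it is '1'.
Only Taxon E, Taxon Q, and Taxon X show the derived state '0' for Char. 1, supporting them as a clade.
Char. 2: derived state '1' in Taxon E and Taxon X only — synapomorphy for {Taxon E, Taxon X}.
Char. 3: derived state '1' in Taxon E only — an autapomorphy, so it tells us nothing about relationships among taxa.
Most parsimonious ingroup topology: (((Taxon X,Taxon E),Taxon Q),Taxon H).
Taxon E and Taxon X share a more recent common ancestor with each other than either does with Taxon H, so Taxon H is the least closely related of the three.

Taxon H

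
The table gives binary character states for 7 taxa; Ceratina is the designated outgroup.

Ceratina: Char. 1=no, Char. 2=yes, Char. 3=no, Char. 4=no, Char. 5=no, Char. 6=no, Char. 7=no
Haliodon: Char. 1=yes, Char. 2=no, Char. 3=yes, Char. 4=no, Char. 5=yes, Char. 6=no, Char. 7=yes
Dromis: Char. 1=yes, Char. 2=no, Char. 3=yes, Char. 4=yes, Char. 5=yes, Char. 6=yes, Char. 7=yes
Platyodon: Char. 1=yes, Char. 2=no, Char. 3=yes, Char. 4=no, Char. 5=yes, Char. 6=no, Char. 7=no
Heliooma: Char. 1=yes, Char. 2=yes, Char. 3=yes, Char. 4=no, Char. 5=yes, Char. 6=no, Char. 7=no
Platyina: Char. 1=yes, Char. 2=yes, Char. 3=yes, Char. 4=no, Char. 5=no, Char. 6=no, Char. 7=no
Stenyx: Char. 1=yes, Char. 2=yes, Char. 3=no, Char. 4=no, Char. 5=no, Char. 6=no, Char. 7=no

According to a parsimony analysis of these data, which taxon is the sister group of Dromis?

Character polarity is set by the outgroup: the derived state is whichever differs from the outgroup's state, so for Char. 2 the derived state is 'no', and for the remaining characters it is 'yes'.
Char. 1 (derived state 'yes') is shared by all ingroup taxa — unites the whole ingroup.
Char. 2: derived state 'no' in Dromis, Haliodon, and Platyodon only — synapomorphy for {Dromis, Haliodon, Platyodon}.
Only Dromis, Haliodon, Heliooma, Platyina, and Platyodon show the derived state 'yes' for Char. 3, supporting them as a clade.
Char. 4: derived state 'yes' in Dromis only — an autapomorphy, so it tells us nothing about relationships among taxa.
Only Dromis, Haliodon, Heliooma, and Platyodon show the derived state 'yes' for Char. 5, supporting them as a clade.
Char. 6: derived state 'yes' in Dromis only — an autapomorphy, so it tells us nothing about relationships among taxa.
Char. 7: derived state 'yes' in Dromis and Haliodon only — synapomorphy for {Dromis, Haliodon}.
Most parsimonious ingroup topology: (((((Haliodon,Dromis),Platyodon),Heliooma),Platyina),Stenyx).
Dromis and Haliodon form a cherry on this tree, so they are sister taxa.

Haliodon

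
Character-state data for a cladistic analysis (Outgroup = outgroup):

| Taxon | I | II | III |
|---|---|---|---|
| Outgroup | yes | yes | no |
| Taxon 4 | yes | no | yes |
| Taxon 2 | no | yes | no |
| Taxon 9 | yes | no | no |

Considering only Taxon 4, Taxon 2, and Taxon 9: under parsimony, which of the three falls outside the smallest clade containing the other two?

Taxon 2

Character polarity is set by the outgroup: the derived state is whichever differs from the outgroup's state, so for I, II the derived state is 'no', and for the remaining characters it is 'yes'.
I: derived state 'no' in Taxon 2 only — an autapomorphy, so it tells us nothing about relationships among taxa.
II: derived state 'no' in Taxon 4 and Taxon 9 only — synapomorphy for {Taxon 4, Taxon 9}.
III (derived state 'yes') is unique to Taxon 4 (autapomorphy; uninformative for grouping).
Most parsimonious ingroup topology: ((Taxon 4,Taxon 9),Taxon 2).
Taxon 9 and Taxon 4 share a more recent common ancestor with each other than either does with Taxon 2, so Taxon 2 is the least closely related of the three.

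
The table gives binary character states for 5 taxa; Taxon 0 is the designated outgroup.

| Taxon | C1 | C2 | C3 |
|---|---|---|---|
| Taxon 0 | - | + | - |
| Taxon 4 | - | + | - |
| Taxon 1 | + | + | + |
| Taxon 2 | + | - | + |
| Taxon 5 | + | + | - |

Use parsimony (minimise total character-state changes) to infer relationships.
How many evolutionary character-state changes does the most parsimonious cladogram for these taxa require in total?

Character polarity is set by the outgroup: the derived state is whichever differs from the outgroup's state, so for C2 the derived state is '-', and for the remaining characters it is '+'.
C1: derived state '+' in Taxon 1, Taxon 2, and Taxon 5 only — synapomorphy for {Taxon 1, Taxon 2, Taxon 5}.
C2: derived state '-' in Taxon 2 only — an autapomorphy, so it tells us nothing about relationships among taxa.
C3: derived state '+' in Taxon 1 and Taxon 2 only — synapomorphy for {Taxon 1, Taxon 2}.
Most parsimonious ingroup topology: (Taxon 4,((Taxon 1,Taxon 2),Taxon 5)).
Changes per character on this tree: C1: 1; C2: 1; C3: 1.
Total = 3.

3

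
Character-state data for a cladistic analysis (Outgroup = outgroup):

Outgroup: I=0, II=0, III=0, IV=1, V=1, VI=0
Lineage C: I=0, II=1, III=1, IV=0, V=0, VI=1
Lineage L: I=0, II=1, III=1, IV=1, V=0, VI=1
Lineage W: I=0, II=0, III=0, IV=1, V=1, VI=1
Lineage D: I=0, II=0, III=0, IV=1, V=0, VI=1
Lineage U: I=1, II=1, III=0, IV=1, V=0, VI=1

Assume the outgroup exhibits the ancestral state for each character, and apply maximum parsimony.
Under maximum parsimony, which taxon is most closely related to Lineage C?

Lineage L

Character polarity is set by the outgroup: the derived state is whichever differs from the outgroup's state, so for IV, V the derived state is '0', and for the remaining characters it is '1'.
I (derived state '1') is unique to Lineage U (autapomorphy; uninformative for grouping).
II: derived state '1' in Lineage C, Lineage L, and Lineage U only — synapomorphy for {Lineage C, Lineage L, Lineage U}.
III (derived state '1') is shared by Lineage C and Lineage L — a synapomorphy uniting that clade.
IV (derived state '0') is unique to Lineage C (autapomorphy; uninformative for grouping).
Only Lineage C, Lineage D, Lineage L, and Lineage U show the derived state '0' for V, supporting them as a clade.
VI (derived state '1') is shared by all ingroup taxa — unites the whole ingroup.
Most parsimonious ingroup topology: ((((Lineage C,Lineage L),Lineage U),Lineage D),Lineage W).
Lineage C and Lineage L form a cherry on this tree, so they are sister taxa.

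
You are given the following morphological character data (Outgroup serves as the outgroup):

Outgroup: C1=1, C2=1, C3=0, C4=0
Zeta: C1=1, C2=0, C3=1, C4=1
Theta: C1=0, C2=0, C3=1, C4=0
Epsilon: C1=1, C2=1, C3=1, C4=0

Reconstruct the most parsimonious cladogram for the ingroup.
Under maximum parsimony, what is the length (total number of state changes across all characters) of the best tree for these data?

4

Character polarity is set by the outgroup: the derived state is whichever differs from the outgroup's state, so for C1, C2 the derived state is '0', and for the remaining characters it is '1'.
C1 (derived state '0') is unique to Theta (autapomorphy; uninformative for grouping).
C2 (derived state '0') is shared by Theta and Zeta — a synapomorphy uniting that clade.
C3 (derived state '1') is shared by all ingroup taxa — unites the whole ingroup.
C4: derived state '1' in Zeta only — an autapomorphy, so it tells us nothing about relationships among taxa.
Most parsimonious ingroup topology: ((Zeta,Theta),Epsilon).
Changes per character on this tree: C1: 1; C2: 1; C3: 1; C4: 1.
Total = 4.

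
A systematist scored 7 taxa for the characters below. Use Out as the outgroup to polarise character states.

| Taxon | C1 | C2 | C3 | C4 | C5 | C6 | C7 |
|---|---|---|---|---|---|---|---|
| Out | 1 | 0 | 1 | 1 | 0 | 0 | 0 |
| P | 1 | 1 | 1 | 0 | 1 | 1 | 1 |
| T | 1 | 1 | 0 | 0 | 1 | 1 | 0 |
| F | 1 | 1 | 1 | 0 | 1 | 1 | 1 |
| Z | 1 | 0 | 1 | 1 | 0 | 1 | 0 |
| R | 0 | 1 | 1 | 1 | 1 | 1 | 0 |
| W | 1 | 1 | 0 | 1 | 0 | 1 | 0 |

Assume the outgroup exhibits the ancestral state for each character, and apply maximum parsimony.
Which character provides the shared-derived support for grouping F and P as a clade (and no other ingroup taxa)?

Character polarity is set by the outgroup: the derived state is whichever differs from the outgroup's state, so for C1, C3, C4 the derived state is '0', and for the remaining characters it is '1'.
C1: derived state '0' in R only — an autapomorphy, so it tells us nothing about relationships among taxa.
Only F, P, R, T, and W show the derived state '1' for C2, supporting them as a clade.
C3 groups T and W, which is incompatible with the clades supported by the remaining characters; treating it as convergent (homoplasy) costs fewer steps than any alternative tree.
C4 (derived state '0') is shared by F, P, and T — a synapomorphy uniting that clade.
Only F, P, R, and T show the derived state '1' for C5, supporting them as a clade.
All ingroup taxa share the derived state '1' for C6; it defines the ingroup but does not resolve relationships within it.
C7 (derived state '1') is shared by F and P — a synapomorphy uniting that clade.
Most parsimonious ingroup topology: (((((P,F),T),R),W),Z).
The clade {F, P} is supported by C7: its derived state '1' occurs in exactly those taxa and in no other taxon (including the outgroup).

C7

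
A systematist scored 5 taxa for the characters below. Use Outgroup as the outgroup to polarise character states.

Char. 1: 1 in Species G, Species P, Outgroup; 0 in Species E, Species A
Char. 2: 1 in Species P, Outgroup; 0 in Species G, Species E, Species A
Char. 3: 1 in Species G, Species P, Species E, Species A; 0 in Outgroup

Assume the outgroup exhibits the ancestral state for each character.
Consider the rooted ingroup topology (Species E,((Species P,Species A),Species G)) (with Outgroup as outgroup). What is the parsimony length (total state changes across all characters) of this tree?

5

Map each character onto (Species E,((Species P,Species A),Species G)) (rooted by Outgroup) and count the minimum state changes it requires (Fitch parsimony):
Char. 1: 2; Char. 2: 2; Char. 3: 1.
Total tree length = 5.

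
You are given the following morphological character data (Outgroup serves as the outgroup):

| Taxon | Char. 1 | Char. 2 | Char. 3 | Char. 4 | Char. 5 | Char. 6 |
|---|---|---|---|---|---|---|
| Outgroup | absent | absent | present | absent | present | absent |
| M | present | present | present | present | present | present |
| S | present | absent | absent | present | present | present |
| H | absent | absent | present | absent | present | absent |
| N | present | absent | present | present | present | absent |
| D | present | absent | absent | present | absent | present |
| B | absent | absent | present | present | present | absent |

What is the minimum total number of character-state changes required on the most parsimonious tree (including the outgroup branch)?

6

Character polarity is set by the outgroup: the derived state is whichever differs from the outgroup's state, so for Char. 3, Char. 5 the derived state is 'absent', and for the remaining characters it is 'present'.
Only D, M, N, and S show the derived state 'present' for Char. 1, supporting them as a clade.
Char. 2 (derived state 'present') is unique to M (autapomorphy; uninformative for grouping).
Char. 3 (derived state 'absent') is shared by D and S — a synapomorphy uniting that clade.
Char. 4 (derived state 'present') is shared by B, D, M, N, and S — a synapomorphy uniting that clade.
Char. 5: derived state 'absent' in D only — an autapomorphy, so it tells us nothing about relationships among taxa.
Char. 6 (derived state 'present') is shared by D, M, and S — a synapomorphy uniting that clade.
Most parsimonious ingroup topology: ((((M,(S,D)),N),B),H).
Changes per character on this tree: Char. 1: 1; Char. 2: 1; Char. 3: 1; Char. 4: 1; Char. 5: 1; Char. 6: 1.
Total = 6.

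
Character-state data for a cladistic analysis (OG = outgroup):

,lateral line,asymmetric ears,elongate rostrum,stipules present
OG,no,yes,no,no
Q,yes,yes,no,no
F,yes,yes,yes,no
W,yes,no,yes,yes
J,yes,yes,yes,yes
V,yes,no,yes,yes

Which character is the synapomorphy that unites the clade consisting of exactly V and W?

Character polarity is set by the outgroup: the derived state is whichever differs from the outgroup's state, so for asymmetric ears the derived state is 'no', and for the remaining characters it is 'yes'.
lateral line (derived state 'yes') is shared by all ingroup taxa — unites the whole ingroup.
asymmetric ears (derived state 'no') is shared by V and W — a synapomorphy uniting that clade.
Only F, J, V, and W show the derived state 'yes' for elongate rostrum, supporting them as a clade.
Only J, V, and W show the derived state 'yes' for stipules present, supporting them as a clade.
Most parsimonious ingroup topology: (Q,(F,((W,V),J))).
The clade {V, W} is supported by asymmetric ears: its derived state 'no' occurs in exactly those taxa and in no other taxon (including the outgroup).

asymmetric ears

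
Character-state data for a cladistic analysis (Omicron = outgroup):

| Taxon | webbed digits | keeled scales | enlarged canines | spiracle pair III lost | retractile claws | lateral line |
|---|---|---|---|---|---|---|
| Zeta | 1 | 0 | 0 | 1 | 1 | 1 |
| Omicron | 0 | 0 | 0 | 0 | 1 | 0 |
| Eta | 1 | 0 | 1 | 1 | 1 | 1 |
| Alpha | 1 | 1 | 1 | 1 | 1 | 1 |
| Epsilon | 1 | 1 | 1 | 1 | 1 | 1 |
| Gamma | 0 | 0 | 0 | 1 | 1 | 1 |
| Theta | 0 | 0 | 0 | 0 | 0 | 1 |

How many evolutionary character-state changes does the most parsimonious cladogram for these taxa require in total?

6

Character polarity is set by the outgroup: the derived state is whichever differs from the outgroup's state, so for retractile claws the derived state is '0', and for the remaining characters it is '1'.
webbed digits: derived state '1' in Alpha, Epsilon, Eta, and Zeta only — synapomorphy for {Alpha, Epsilon, Eta, Zeta}.
keeled scales (derived state '1') is shared by Alpha and Epsilon — a synapomorphy uniting that clade.
enlarged canines (derived state '1') is shared by Alpha, Epsilon, and Eta — a synapomorphy uniting that clade.
Only Alpha, Epsilon, Eta, Gamma, and Zeta show the derived state '1' for spiracle pair III lost, supporting them as a clade.
retractile claws: derived state '0' in Theta only — an autapomorphy, so it tells us nothing about relationships among taxa.
All ingroup taxa share the derived state '1' for lateral line; it defines the ingroup but does not resolve relationships within it.
Most parsimonious ingroup topology: (((Zeta,(Eta,(Alpha,Epsilon))),Gamma),Theta).
Changes per character on this tree: webbed digits: 1; keeled scales: 1; enlarged canines: 1; spiracle pair III lost: 1; retractile claws: 1; lateral line: 1.
Total = 6.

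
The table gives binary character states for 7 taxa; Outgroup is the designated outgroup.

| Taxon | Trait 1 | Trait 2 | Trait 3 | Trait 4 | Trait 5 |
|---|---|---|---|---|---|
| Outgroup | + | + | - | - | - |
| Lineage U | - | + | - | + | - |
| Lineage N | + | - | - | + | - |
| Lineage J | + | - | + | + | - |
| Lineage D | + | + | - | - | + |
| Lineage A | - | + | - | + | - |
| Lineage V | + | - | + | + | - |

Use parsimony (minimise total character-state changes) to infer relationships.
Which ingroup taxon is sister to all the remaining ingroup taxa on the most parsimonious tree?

Character polarity is set by the outgroup: the derived state is whichever differs from the outgroup's state, so for Trait 1, Trait 2 the derived state is '-', and for the remaining characters it is '+'.
Trait 1: derived state '-' in Lineage A and Lineage U only — synapomorphy for {Lineage A, Lineage U}.
Trait 2 (derived state '-') is shared by Lineage J, Lineage N, and Lineage V — a synapomorphy uniting that clade.
Trait 3 (derived state '+') is shared by Lineage J and Lineage V — a synapomorphy uniting that clade.
Only Lineage A, Lineage J, Lineage N, Lineage U, and Lineage V show the derived state '+' for Trait 4, supporting them as a clade.
Trait 5: derived state '+' in Lineage D only — an autapomorphy, so it tells us nothing about relationships among taxa.
Most parsimonious ingroup topology: (((Lineage U,Lineage A),(Lineage N,(Lineage J,Lineage V))),Lineage D).
Lineage D is sister to the clade containing all other ingroup taxa, so it is the earliest-diverging (most basal) ingroup lineage.

Lineage D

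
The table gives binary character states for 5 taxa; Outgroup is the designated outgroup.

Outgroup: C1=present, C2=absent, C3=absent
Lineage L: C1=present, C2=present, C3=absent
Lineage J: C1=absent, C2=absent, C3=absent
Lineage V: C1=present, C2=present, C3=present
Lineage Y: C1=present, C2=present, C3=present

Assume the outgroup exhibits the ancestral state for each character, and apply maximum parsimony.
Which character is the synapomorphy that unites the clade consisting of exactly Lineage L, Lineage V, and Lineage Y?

C2

Character polarity is set by the outgroup: the derived state is whichever differs from the outgroup's state, so for C1 the derived state is 'absent', and for the remaining characters it is 'present'.
C1 (derived state 'absent') is unique to Lineage J (autapomorphy; uninformative for grouping).
C2: derived state 'present' in Lineage L, Lineage V, and Lineage Y only — synapomorphy for {Lineage L, Lineage V, Lineage Y}.
C3: derived state 'present' in Lineage V and Lineage Y only — synapomorphy for {Lineage V, Lineage Y}.
Most parsimonious ingroup topology: ((Lineage L,(Lineage V,Lineage Y)),Lineage J).
The clade {Lineage L, Lineage V, Lineage Y} is supported by C2: its derived state 'present' occurs in exactly those taxa and in no other taxon (including the outgroup).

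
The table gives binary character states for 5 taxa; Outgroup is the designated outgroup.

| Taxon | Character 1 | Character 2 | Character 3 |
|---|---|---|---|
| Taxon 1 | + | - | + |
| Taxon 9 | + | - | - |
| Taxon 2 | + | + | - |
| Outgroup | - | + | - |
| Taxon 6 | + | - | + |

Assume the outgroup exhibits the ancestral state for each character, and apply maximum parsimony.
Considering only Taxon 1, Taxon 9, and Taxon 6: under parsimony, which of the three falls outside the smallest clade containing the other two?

Character polarity is set by the outgroup: the derived state is whichever differs from the outgroup's state, so for Character 2 the derived state is '-', and for the remaining characters it is '+'.
All ingroup taxa share the derived state '+' for Character 1; it defines the ingroup but does not resolve relationships within it.
Only Taxon 1, Taxon 6, and Taxon 9 show the derived state '-' for Character 2, supporting them as a clade.
Character 3: derived state '+' in Taxon 1 and Taxon 6 only — synapomorphy for {Taxon 1, Taxon 6}.
Most parsimonious ingroup topology: (((Taxon 6,Taxon 1),Taxon 9),Taxon 2).
Taxon 1 and Taxon 6 share a more recent common ancestor with each other than either does with Taxon 9, so Taxon 9 is the least closely related of the three.

Taxon 9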